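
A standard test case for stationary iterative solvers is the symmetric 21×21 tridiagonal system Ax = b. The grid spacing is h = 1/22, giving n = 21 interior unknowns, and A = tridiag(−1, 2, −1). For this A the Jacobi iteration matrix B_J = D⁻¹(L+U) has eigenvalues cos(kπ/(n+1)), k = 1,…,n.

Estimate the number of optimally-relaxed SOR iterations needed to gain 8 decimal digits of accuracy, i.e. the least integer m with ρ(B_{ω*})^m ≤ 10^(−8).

m = 65

ρ_J = max_k |cos(kπ/22)| = cos(π/22) = 0.9898214
root = sin(π/22) = 0.1423148  (since 1−cos² = sin²).
ω* = 2 / (1 + 0.1423148) = 2 / 1.1423148 ≈ 1.7508309.
ρ(B_{ω*}) = ω*−1 = 0.7508309
Need (0.7508309)^m ≤ 10^(−8): m ≥ 8·ln10/|ln 0.7508309| = 18.4207/0.286575 = 64.279 ⇒ m = 65.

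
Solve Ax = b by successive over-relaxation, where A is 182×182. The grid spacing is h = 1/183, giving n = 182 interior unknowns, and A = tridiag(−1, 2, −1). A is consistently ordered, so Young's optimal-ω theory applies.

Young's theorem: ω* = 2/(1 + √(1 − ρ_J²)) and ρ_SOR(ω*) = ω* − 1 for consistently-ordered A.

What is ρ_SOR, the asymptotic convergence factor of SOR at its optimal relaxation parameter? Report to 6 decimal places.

With n=182, ρ(Jacobi) = cos(π/183) = 0.999853.
1 − cos²(π/183) = sin²(π/183) ⇒ √(1−ρ_J²) = sin(π/183) = 0.0171663.
Then 2/(1+√(1−ρ_J²)) = 2/(1+0.0171663); ω* = 2/1.0171663 = 1.966247.
ρ_SOR = ω* − 1 = 1.966247 − 1 = 0.966247.

ρ_SOR = 0.966247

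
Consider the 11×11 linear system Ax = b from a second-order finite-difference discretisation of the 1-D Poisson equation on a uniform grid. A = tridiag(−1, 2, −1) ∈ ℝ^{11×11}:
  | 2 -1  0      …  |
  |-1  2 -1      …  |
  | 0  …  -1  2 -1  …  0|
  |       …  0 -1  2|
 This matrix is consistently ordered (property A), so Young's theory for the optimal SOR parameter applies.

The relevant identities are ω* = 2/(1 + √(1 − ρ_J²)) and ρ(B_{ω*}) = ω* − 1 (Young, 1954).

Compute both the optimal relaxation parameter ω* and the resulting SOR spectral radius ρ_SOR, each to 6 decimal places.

ω* = 1.588791, ρ_SOR = 0.588791

n=11: λ(B_J) = 1 − λ(A)/2 = cos(kπ/12); k=1 gives ρ_J = 0.965926.
√(1−ρ_J²) = |sin(π/12)| = 0.2588190
ω* = 2/(1+0.2588190) = 1.588791
Hence ρ(B_{ω*}) = 1.588791 − 1 = 0.588791.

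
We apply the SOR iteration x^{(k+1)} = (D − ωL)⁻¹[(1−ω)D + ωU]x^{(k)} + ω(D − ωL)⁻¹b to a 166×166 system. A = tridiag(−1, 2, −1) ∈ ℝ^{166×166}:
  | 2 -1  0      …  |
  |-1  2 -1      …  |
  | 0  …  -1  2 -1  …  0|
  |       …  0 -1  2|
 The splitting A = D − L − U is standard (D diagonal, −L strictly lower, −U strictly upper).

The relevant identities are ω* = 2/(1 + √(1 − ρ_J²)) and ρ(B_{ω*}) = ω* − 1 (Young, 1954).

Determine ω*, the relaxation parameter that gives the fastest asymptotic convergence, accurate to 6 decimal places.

ω* = 1.963073

[ρ_J] n=166: ρ(B_J) = cos(π/(n+1)) = cos(π/167) = 0.999823.
1 − cos²(π/167) = sin²(π/167) ⇒ √(1−ρ_J²) = sin(π/167) = 0.0188108.
ω* = 2/(1+0.0188108) = 1.963073
and ρ(B_{ω*}) = 1.963073 − 1 = 0.963073.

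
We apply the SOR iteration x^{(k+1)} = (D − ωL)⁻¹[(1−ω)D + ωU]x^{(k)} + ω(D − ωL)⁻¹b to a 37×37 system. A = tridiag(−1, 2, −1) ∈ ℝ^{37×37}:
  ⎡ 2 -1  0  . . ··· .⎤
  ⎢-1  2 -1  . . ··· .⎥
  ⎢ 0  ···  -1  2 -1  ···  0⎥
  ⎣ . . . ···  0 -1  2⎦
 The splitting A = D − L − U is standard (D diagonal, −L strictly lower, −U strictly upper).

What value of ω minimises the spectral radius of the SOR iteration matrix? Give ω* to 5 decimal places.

ω* = 1.84744

[ρ_J] n=37: ρ(B_J) = cos(π/(n+1)) = cos(π/38) = 0.99658.
1 − cos²(π/38) = sin²(π/38) ⇒ √(1−ρ_J²) = sin(π/38) = 0.082579.
Then 2/(1+√(1−ρ_J²)) = 2/(1+0.082579); ω* = 2/1.082579 = 1.84744.
and ρ(B_{ω*}) = 1.84744 − 1 = 0.84744.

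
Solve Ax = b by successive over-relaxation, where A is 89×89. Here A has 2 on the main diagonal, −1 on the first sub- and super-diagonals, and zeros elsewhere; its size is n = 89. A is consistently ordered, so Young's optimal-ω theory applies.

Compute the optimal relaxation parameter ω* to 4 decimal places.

n=89: λ(B_J) = 1 − λ(A)/2 = cos(kπ/90); k=1 gives ρ_J = 0.9994.
root = sin(π/90) = 0.03490  (since 1−cos² = sin²).
Young: ω* = 2/(1+√(1−ρ_J²)) = 2/(1+0.03490) = 2/1.03490 = 1.9326.
ρ(B_{ω*}) = ω*−1 = 0.9326

ω* = 1.9326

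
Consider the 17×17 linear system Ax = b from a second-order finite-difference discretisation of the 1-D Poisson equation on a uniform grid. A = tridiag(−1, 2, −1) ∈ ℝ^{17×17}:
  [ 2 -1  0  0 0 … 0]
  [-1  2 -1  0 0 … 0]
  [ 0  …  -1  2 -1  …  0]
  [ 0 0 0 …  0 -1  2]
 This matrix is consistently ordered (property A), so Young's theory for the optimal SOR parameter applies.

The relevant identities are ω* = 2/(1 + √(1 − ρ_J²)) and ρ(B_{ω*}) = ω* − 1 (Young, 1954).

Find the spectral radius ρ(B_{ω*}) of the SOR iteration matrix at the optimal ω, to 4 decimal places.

[ρ_J] n=17: ρ(B_J) = cos(π/(n+1)) = cos(π/18) = 0.9848.
1 − cos²(π/18) = sin²(π/18) ⇒ √(1−ρ_J²) = sin(π/18) = 0.17365.
ω* = 2/(1 + 0.17365) = 2/1.17365 = 1.7041.
Hence ρ(B_{ω*}) = 1.7041 − 1 = 0.7041.

ρ_SOR = 0.7041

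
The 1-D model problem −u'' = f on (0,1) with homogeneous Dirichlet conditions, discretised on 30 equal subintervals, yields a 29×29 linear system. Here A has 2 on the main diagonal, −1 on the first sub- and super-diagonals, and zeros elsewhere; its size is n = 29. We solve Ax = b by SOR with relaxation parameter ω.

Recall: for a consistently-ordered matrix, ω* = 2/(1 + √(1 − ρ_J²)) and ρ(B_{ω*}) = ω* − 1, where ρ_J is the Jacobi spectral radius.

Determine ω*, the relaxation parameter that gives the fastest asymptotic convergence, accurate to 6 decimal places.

With n=29, ρ(Jacobi) = cos(π/30) = 0.994522.
root = sin(π/30) = 0.1045285  (since 1−cos² = sin²).
Young: ω* = 2/(1+√(1−ρ_J²)) = 2/(1+0.1045285) = 2/1.1045285 = 1.810727.
ρ_SOR = ω* − 1 = 1.810727 − 1 = 0.810727.

ω* = 1.810727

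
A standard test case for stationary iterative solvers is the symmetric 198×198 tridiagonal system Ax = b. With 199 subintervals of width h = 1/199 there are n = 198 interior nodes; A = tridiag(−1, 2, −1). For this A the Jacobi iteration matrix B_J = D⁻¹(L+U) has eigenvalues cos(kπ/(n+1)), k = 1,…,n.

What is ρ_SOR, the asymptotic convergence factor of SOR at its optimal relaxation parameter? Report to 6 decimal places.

ρ_SOR = 0.968918

[ρ_J] n=198: ρ(B_J) = cos(π/(n+1)) = cos(π/199) = 0.999875.
√(1 − cos²(π/199)) = sin(π/199) ≈ 0.0157862.
Then 2/(1+√(1−ρ_J²)) = 2/(1+0.0157862); ω* = 2/1.0157862 = 1.968918.
ρ_SOR = ω* − 1 ≈ 0.968918.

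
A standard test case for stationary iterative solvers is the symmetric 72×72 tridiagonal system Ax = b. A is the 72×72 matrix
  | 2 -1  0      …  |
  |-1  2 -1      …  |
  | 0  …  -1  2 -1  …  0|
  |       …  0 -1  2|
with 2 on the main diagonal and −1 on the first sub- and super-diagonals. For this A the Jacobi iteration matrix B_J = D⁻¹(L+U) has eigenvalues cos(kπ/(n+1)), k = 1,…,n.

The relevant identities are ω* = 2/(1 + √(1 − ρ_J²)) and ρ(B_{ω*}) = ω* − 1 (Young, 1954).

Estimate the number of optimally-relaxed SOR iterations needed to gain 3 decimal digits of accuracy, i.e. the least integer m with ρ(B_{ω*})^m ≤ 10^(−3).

B_J for the 72×72 system has eigenvalues cos(kπ/73); ρ_J = cos(π/73) = 0.9990741.
√(1−ρ_J²) simplifies to sin(π/73) = 0.0430222.
Young: ω* = 2/(1+√(1−ρ_J²)) = 2/(1+0.0430222) = 2/1.0430222 = 1.9175047.
ρ(B_{ω*}) = ω*−1 = 0.9175047
Need (0.9175047)^m ≤ 10^(−3): m ≥ 3·ln10/|ln 0.9175047| = 6.90776/0.0860976 = 80.232 ⇒ m = 81.

m = 81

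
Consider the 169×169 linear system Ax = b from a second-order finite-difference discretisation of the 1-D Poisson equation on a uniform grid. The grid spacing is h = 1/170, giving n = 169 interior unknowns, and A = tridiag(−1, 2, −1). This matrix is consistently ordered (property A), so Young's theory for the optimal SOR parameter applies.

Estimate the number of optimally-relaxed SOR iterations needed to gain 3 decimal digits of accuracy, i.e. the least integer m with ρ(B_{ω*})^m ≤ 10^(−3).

B_J for the 169×169 system has eigenvalues cos(kπ/170); ρ_J = cos(π/170) = 0.9998293.
root = sin(π/170) = 0.0184789  (since 1−cos² = sin²).
ω* = 2/(1 + 0.0184789) = 2/1.0184789 = 1.9637127.
ρ(B_{ω*}) = ω*−1 = 0.9637127
3·ln10 = 6.90776; −ln(0.9637127) = 0.0369621; m = ⌈6.90776/0.0369621⌉ = ⌈186.888⌉ = 187.

m = 187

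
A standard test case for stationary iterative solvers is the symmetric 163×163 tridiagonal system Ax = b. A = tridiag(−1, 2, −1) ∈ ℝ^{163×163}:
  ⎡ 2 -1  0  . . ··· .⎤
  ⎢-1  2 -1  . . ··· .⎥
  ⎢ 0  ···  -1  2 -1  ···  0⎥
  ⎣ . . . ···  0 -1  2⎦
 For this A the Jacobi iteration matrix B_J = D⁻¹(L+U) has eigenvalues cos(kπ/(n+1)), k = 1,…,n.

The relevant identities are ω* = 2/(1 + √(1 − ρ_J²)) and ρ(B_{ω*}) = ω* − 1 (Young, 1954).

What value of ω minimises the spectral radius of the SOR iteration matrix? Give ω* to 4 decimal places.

ω* = 1.9624

n=163: λ(B_J) = 1 − λ(A)/2 = cos(kπ/164); k=1 gives ρ_J = 0.9998.
√(1−ρ_J²) simplifies to sin(π/164) = 0.01915.
ω* = 2 / (1 + 0.01915) = 2 / 1.01915 ≈ 1.9624.
[ρ_SOR] ω* − 1 = 0.9624.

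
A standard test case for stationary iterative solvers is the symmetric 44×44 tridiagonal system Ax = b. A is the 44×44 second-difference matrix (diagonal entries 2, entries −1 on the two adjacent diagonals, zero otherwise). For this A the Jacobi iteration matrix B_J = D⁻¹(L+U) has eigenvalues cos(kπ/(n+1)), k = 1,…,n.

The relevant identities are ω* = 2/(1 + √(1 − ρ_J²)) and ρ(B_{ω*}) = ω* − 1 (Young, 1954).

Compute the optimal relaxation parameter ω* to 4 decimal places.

spectrum of D⁻¹(L+U) = {cos(kπ/45) : 1≤k≤44}; ρ_J = cos(π/45) = 0.9976.
root = sin(π/45) = 0.06976  (since 1−cos² = sin²).
ω* = 2/(1 + 0.06976) = 2/1.06976 = 1.8696.
ρ_SOR = ω* − 1 = 1.8696 − 1 = 0.8696.

ω* = 1.8696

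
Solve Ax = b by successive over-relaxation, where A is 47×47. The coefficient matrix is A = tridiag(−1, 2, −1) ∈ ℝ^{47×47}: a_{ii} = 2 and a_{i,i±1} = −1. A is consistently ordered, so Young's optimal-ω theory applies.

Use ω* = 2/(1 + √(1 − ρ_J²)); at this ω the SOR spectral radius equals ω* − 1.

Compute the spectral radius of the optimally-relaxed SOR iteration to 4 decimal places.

ρ_SOR = 0.8772

With n=47, ρ(Jacobi) = cos(π/48) = 0.9979.
√(1−ρ_J²) = |sin(π/48)| = 0.06540
Then 2/(1+√(1−ρ_J²)) = 2/(1+0.06540); ω* = 2/1.06540 = 1.8772.
and ρ(B_{ω*}) = 1.8772 − 1 = 0.8772.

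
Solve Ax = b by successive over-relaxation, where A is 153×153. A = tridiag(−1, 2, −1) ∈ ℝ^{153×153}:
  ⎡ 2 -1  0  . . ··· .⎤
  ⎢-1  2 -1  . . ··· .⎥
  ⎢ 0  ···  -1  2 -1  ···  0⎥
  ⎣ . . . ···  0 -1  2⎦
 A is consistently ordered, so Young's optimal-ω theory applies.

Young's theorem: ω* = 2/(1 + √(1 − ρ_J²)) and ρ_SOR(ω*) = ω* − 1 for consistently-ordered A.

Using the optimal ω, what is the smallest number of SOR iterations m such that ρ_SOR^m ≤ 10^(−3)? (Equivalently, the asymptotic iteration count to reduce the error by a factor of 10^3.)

[ρ_J] n=153: ρ(B_J) = cos(π/(n+1)) = cos(π/154) = 0.9997919.
1 − cos²(π/154) = sin²(π/154) ⇒ √(1−ρ_J²) = sin(π/154) = 0.0203985.
Then 2/(1+√(1−ρ_J²)) = 2/(1+0.0203985); ω* = 2/1.0203985 = 1.9600186.
ρ_SOR = ω* − 1 = 1.9600186 − 1 = 0.9600186.
ρ_SOR^m ≤ 10^(−3) ⇔ m ≥ 3·ln10/(−ln 0.9600186) = 6.90776/0.0408026 = 169.297; m = ⌈169.297⌉ = 170.

m = 170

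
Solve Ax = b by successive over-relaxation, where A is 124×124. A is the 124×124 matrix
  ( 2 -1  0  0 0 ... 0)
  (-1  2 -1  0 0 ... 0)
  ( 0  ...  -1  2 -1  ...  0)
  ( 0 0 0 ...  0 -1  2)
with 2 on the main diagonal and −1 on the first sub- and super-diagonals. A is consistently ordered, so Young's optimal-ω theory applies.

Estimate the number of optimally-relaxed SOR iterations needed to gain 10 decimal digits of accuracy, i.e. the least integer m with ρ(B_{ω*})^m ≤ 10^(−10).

m = 459

n=124: λ(B_J) = 1 − λ(A)/2 = cos(kπ/125); k=1 gives ρ_J = 0.9996842.
√(1 − cos²(π/125)) = sin(π/125) ≈ 0.0251301.
ω* = 2 / (1 + 0.0251301) = 2 / 1.0251301 ≈ 1.9509719.
ρ_SOR = ω* − 1 = 1.9509719 − 1 = 0.9509719.
m ≥ 10·ln10 / (−ln 0.9509719) = 458.037; smallest integer m = 459.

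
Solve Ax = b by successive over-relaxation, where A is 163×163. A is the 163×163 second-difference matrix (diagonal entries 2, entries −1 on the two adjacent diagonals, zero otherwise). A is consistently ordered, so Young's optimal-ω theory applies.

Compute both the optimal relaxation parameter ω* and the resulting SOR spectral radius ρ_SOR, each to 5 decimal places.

ω* = 1.96241, ρ_SOR = 0.96241

n=163: λ(B_J) = 1 − λ(A)/2 = cos(kπ/164); k=1 gives ρ_J = 0.99982.
√(1−ρ_J²) simplifies to sin(π/164) = 0.019155.
Then 2/(1+√(1−ρ_J²)) = 2/(1+0.019155); ω* = 2/1.019155 = 1.96241.
ρ(B_{ω*}) = ω*−1 = 0.96241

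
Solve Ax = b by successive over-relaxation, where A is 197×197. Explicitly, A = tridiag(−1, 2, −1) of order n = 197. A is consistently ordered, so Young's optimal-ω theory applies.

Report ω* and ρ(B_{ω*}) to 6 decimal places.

ω* = 1.968764, ρ_SOR = 0.968764

B_J for the 197×197 system has eigenvalues cos(kπ/198); ρ_J = cos(π/198) = 0.999874.
1 − cos²(π/198) = sin²(π/198) ⇒ √(1−ρ_J²) = sin(π/198) = 0.0158660.
ω* = 2/(1+0.0158660) = 1.968764
[ρ_SOR] ω* − 1 = 0.968764.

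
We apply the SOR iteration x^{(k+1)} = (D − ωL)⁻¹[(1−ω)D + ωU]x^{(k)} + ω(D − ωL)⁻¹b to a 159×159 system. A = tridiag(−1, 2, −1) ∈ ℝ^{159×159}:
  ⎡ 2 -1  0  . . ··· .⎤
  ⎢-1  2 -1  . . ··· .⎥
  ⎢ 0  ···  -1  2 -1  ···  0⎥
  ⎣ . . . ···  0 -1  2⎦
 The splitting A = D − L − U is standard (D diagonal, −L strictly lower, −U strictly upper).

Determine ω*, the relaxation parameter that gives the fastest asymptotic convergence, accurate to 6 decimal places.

ω* = 1.961489

ρ_J = max_k |cos(kπ/160)| = cos(π/160) = 0.999807
root = sin(π/160) = 0.0196337  (since 1−cos² = sin²).
ω* = 2 / (1 + 0.0196337) = 2 / 1.0196337 ≈ 1.961489.
and ρ(B_{ω*}) = 1.961489 − 1 = 0.961489.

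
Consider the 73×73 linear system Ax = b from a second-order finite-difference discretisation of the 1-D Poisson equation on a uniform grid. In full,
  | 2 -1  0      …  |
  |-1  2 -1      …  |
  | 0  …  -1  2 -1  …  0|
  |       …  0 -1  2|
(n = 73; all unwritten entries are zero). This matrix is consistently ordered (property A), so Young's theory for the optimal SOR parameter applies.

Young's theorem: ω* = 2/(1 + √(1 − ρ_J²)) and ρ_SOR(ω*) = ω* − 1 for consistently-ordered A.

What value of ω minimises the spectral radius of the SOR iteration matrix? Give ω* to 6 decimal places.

With n=73, ρ(Jacobi) = cos(π/74) = 0.999099.
√(1 − cos²(π/74)) = sin(π/74) ≈ 0.0424412.
ω* = 2/(1+0.0424412) = 1.918573
Hence ρ(B_{ω*}) = 1.918573 − 1 = 0.918573.

ω* = 1.918573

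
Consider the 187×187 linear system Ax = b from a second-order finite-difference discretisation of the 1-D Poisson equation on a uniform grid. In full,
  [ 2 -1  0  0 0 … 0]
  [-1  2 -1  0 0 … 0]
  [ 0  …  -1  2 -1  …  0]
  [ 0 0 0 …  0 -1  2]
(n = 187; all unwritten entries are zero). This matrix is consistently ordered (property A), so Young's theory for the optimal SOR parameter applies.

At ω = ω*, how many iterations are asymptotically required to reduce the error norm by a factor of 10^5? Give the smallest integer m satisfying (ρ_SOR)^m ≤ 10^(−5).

m = 345

B_J for the 187×187 system has eigenvalues cos(kπ/188); ρ_J = cos(π/188) = 0.9998604.
√(1−ρ_J²) = |sin(π/188)| = 0.0167098
ω* = 2/(1+0.0167098) = 1.9671297
ρ_SOR = ω* − 1 ≈ 0.9671297.
ρ_SOR^m ≤ 10^(−5) ⇔ m ≥ 5·ln10/(−ln 0.9671297) = 11.5129/0.0334227 = 344.463; m = ⌈344.463⌉ = 345.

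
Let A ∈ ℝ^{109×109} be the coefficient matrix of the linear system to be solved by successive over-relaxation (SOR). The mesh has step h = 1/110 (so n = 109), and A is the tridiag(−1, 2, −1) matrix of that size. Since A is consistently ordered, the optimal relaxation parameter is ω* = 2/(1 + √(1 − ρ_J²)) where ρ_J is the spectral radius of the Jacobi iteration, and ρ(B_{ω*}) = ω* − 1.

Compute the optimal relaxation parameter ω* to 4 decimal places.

ω* = 1.9445

[ρ_J] n=109: ρ(B_J) = cos(π/(n+1)) = cos(π/110) = 0.9996.
√(1−ρ_J²) = |sin(π/110)| = 0.02856
Then 2/(1+√(1−ρ_J²)) = 2/(1+0.02856); ω* = 2/1.02856 = 1.9445.
Hence ρ(B_{ω*}) = 1.9445 − 1 = 0.9445.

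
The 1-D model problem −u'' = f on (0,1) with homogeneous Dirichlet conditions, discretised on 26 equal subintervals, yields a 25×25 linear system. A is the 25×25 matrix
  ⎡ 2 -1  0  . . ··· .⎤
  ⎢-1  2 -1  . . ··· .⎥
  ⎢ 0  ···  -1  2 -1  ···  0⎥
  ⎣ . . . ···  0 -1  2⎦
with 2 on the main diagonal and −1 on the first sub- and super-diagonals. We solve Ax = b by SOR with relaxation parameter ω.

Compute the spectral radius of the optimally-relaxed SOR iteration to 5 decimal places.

ρ_SOR = 0.78486

With n=25, ρ(Jacobi) = cos(π/26) = 0.99271.
√(1−ρ_J²) simplifies to sin(π/26) = 0.120537.
ω* = 2 / (1 + 0.120537) = 2 / 1.120537 ≈ 1.78486.
ρ_SOR = ω* − 1 = 1.78486 − 1 = 0.78486.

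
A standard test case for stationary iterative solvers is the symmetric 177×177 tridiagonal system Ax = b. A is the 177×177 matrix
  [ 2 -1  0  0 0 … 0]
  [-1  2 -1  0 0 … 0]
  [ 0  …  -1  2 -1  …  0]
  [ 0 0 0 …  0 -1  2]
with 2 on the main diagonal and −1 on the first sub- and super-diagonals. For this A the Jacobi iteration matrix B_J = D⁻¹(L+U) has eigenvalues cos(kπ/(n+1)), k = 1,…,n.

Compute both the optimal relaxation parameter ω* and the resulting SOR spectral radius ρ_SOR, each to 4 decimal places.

ω* = 1.9653, ρ_SOR = 0.9653

½·tridiag(1,0,1) at n=177: λ_k = cos(kπ/178); max |λ| at k=1 ⇒ ρ_J = cos(π/178) ≈ 0.9998.
√(1−ρ_J²) simplifies to sin(π/178) = 0.01765.
ω* = 2 / (1 + 0.01765) = 2 / 1.01765 ≈ 1.9653.
At ω = 1.9653 every |λ(B_ω)| = ω−1, so ρ_SOR = 0.9653.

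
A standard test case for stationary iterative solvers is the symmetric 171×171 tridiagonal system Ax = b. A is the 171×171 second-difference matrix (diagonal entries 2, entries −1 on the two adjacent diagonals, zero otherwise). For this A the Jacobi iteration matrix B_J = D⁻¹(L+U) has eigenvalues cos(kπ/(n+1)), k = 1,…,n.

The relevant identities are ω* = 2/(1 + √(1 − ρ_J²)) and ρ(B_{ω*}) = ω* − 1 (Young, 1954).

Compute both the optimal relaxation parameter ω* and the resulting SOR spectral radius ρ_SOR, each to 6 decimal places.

ω* = 1.964127, ρ_SOR = 0.964127

With n=171, ρ(Jacobi) = cos(π/172) = 0.999833.
root = sin(π/172) = 0.0182641  (since 1−cos² = sin²).
ω* = 2/(1+0.0182641) = 1.964127
Hence ρ(B_{ω*}) = 1.964127 − 1 = 0.964127.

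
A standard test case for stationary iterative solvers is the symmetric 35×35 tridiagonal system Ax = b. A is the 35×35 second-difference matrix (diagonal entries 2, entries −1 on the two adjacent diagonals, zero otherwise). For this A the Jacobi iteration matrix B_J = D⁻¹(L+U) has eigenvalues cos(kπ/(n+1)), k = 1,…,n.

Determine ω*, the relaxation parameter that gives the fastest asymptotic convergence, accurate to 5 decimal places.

ρ_J = max_k |cos(kπ/36)| = cos(π/36) = 0.99619
1 − cos²(π/36) = sin²(π/36) ⇒ √(1−ρ_J²) = sin(π/36) = 0.087156.
Young: ω* = 2/(1+√(1−ρ_J²)) = 2/(1+0.087156) = 2/1.087156 = 1.83966.
ρ(B_{ω*}) = ω*−1 = 0.83966

ω* = 1.83966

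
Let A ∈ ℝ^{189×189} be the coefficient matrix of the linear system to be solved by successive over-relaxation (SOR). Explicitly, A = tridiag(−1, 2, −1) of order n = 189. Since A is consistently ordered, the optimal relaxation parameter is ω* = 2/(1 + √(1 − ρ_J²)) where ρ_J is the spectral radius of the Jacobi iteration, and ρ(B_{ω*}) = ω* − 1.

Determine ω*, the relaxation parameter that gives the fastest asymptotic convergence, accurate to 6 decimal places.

ω* = 1.967470

spectrum of D⁻¹(L+U) = {cos(kπ/190) : 1≤k≤189}; ρ_J = cos(π/190) = 0.999863.
√(1−ρ_J²) simplifies to sin(π/190) = 0.0165339.
Then 2/(1+√(1−ρ_J²)) = 2/(1+0.0165339); ω* = 2/1.0165339 = 1.967470.
At ω = 1.967470 every |λ(B_ω)| = ω−1, so ρ_SOR = 0.967470.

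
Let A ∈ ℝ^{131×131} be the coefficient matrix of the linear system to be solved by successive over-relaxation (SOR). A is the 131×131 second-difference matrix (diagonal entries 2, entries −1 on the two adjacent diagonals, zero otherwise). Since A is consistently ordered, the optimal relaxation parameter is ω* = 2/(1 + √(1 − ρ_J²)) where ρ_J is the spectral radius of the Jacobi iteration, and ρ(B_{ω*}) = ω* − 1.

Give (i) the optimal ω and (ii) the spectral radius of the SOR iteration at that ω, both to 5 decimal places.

ρ_J = max_k |cos(kπ/132)| = cos(π/132) = 0.99972
1 − cos²(π/132) = sin²(π/132) ⇒ √(1−ρ_J²) = sin(π/132) = 0.023798.
ω* = 2/(1 + 0.023798) = 2/1.023798 = 1.95351.
and ρ(B_{ω*}) = 1.95351 − 1 = 0.95351.

ω* = 1.95351, ρ_SOR = 0.95351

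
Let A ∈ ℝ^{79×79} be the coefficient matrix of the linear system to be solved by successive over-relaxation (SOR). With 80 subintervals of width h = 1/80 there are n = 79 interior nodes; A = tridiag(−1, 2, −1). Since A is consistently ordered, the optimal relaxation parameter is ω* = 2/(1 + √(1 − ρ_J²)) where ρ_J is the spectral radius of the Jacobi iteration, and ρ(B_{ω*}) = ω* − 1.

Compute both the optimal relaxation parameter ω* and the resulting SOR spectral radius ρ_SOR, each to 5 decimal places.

B_J for the 79×79 system has eigenvalues cos(kπ/80); ρ_J = cos(π/80) = 0.99923.
root = sin(π/80) = 0.039260  (since 1−cos² = sin²).
ω* = 2/(1 + 0.039260) = 2/1.039260 = 1.92445.
At ω = 1.92445 every |λ(B_ω)| = ω−1, so ρ_SOR = 0.92445.

ω* = 1.92445, ρ_SOR = 0.92445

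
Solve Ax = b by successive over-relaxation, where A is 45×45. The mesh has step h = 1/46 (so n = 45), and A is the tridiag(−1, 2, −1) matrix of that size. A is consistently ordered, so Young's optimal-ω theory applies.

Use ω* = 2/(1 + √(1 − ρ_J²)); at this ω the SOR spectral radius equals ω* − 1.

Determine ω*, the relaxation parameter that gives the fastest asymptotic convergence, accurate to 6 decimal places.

spectrum of D⁻¹(L+U) = {cos(kπ/46) : 1≤k≤45}; ρ_J = cos(π/46) = 0.997669.
√(1 − cos²(π/46)) = sin(π/46) ≈ 0.0682424.
ω* = 2 / (1 + 0.0682424) = 2 / 1.0682424 ≈ 1.872234.
ρ_SOR = ω* − 1 ≈ 0.872234.

ω* = 1.872234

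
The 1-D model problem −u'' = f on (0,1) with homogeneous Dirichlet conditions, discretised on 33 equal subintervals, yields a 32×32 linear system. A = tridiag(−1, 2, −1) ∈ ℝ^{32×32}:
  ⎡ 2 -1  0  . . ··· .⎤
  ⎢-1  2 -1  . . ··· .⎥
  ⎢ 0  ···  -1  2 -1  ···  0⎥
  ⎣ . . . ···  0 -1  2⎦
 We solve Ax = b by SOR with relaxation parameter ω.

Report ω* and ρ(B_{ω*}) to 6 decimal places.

ω* = 1.826391, ρ_SOR = 0.826391

½·tridiag(1,0,1) at n=32: λ_k = cos(kπ/33); max |λ| at k=1 ⇒ ρ_J = cos(π/33) ≈ 0.995472.
√(1−ρ_J²) = |sin(π/33)| = 0.0950560
ω* = 2/(1+0.0950560) = 1.826391
ρ_SOR = ω* − 1 = 1.826391 − 1 = 0.826391.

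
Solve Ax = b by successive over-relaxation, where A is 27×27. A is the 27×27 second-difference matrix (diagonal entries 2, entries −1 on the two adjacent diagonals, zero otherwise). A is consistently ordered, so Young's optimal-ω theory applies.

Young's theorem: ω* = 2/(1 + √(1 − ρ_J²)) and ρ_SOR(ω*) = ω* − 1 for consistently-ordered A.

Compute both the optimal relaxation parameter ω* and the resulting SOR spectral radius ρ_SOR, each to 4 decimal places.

spectrum of D⁻¹(L+U) = {cos(kπ/28) : 1≤k≤27}; ρ_J = cos(π/28) = 0.9937.
1 − cos²(π/28) = sin²(π/28) ⇒ √(1−ρ_J²) = sin(π/28) = 0.11196.
ω* = 2/(1+0.11196) = 1.7986
ρ_SOR = ω* − 1 = 1.7986 − 1 = 0.7986.

ω* = 1.7986, ρ_SOR = 0.7986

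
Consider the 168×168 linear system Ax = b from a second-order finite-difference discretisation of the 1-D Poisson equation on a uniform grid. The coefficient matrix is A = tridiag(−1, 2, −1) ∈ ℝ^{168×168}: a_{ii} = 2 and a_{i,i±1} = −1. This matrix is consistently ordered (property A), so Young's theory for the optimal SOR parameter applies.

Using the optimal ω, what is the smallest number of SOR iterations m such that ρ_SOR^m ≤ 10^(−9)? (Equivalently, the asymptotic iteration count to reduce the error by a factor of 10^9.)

m = 558

½·tridiag(1,0,1) at n=168: λ_k = cos(kπ/169); max |λ| at k=1 ⇒ ρ_J = cos(π/169) ≈ 0.9998272.
√(1−ρ_J²) simplifies to sin(π/169) = 0.0185882.
ω* = 2/(1 + 0.0185882) = 2/1.0185882 = 1.9635020.
and ρ(B_{ω*}) = 1.9635020 − 1 = 0.9635020.
ρ_SOR^m ≤ 10^(−9) ⇔ m ≥ 9·ln10/(−ln 0.9635020) = 20.7233/0.0371807 = 557.367; m = ⌈557.367⌉ = 558.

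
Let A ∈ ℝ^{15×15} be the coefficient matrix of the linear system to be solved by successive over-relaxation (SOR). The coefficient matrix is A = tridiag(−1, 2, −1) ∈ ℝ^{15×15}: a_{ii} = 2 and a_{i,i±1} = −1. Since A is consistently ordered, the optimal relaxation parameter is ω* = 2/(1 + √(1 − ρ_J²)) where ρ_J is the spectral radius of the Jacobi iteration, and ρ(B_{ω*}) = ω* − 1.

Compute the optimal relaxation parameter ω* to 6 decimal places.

ω* = 1.673514

With n=15, ρ(Jacobi) = cos(π/16) = 0.980785.
1 − cos²(π/16) = sin²(π/16) ⇒ √(1−ρ_J²) = sin(π/16) = 0.1950903.
ω* = 2 / (1 + 0.1950903) = 2 / 1.1950903 ≈ 1.673514.
and ρ(B_{ω*}) = 1.673514 − 1 = 0.673514.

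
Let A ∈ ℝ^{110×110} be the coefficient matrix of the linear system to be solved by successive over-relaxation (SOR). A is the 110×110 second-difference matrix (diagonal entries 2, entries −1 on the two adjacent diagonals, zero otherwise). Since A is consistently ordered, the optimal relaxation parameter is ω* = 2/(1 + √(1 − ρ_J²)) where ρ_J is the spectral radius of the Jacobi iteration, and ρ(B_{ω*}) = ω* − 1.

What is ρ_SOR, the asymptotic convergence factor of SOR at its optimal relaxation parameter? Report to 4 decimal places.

ρ_SOR = 0.9450

n=110: λ(B_J) = 1 − λ(A)/2 = cos(kπ/111); k=1 gives ρ_J = 0.9996.
√(1−ρ_J²) = |sin(π/111)| = 0.02830
[ω*] 2 ÷ (1 + 0.02830) = 2 ÷ 1.02830 = 1.9450.
Hence ρ(B_{ω*}) = 1.9450 − 1 = 0.9450.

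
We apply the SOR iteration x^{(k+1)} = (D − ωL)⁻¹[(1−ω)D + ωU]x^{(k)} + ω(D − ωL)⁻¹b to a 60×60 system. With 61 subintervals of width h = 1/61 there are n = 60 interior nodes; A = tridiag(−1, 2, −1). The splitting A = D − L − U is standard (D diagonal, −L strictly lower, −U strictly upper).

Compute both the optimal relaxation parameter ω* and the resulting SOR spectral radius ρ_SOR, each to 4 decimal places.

ρ_J = max_k |cos(kπ/61)| = cos(π/61) = 0.9987
√(1−ρ_J²) simplifies to sin(π/61) = 0.05148.
ω* = 2/(1+0.05148) = 1.9021
and ρ(B_{ω*}) = 1.9021 − 1 = 0.9021.

ω* = 1.9021, ρ_SOR = 0.9021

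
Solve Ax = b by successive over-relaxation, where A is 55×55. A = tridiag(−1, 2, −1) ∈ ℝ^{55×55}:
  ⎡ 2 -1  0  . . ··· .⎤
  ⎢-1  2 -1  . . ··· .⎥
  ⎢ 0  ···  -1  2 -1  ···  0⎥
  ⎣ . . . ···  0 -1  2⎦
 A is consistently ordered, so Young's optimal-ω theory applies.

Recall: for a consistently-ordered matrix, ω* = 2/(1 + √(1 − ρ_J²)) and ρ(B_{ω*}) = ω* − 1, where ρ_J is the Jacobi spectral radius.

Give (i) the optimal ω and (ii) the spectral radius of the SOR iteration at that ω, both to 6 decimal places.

[ρ_J] n=55: ρ(B_J) = cos(π/(n+1)) = cos(π/56) = 0.998427.
√(1−ρ_J²) simplifies to sin(π/56) = 0.0560704.
Then 2/(1+√(1−ρ_J²)) = 2/(1+0.0560704); ω* = 2/1.0560704 = 1.893813.
At ω = 1.893813 every |λ(B_ω)| = ω−1, so ρ_SOR = 0.893813.

ω* = 1.893813, ρ_SOR = 0.893813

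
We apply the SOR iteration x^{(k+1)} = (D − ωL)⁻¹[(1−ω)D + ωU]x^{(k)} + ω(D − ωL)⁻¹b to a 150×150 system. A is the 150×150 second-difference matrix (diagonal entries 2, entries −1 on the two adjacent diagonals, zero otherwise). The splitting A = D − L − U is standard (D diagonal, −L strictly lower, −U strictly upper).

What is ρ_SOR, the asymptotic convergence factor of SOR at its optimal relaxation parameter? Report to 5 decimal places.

ρ_SOR = 0.95924

ρ_J = max_k |cos(kπ/151)| = cos(π/151) = 0.99978
√(1−ρ_J²) simplifies to sin(π/151) = 0.020804.
ω* = 2/(1+0.020804) = 1.95924
[ρ_SOR] ω* − 1 = 0.95924.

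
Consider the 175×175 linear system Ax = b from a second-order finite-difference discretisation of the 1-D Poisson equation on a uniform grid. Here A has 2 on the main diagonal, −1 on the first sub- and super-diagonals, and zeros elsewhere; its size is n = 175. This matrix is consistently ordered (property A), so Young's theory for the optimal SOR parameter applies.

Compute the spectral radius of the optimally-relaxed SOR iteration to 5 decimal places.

ρ_SOR = 0.96493

n=175: λ(B_J) = 1 − λ(A)/2 = cos(kπ/176); k=1 gives ρ_J = 0.99984.
√(1 − cos²(π/176)) = sin(π/176) ≈ 0.017849.
ω* = 2 / (1 + 0.017849) = 2 / 1.017849 ≈ 1.96493.
ρ(B_{ω*}) = ω*−1 = 0.96493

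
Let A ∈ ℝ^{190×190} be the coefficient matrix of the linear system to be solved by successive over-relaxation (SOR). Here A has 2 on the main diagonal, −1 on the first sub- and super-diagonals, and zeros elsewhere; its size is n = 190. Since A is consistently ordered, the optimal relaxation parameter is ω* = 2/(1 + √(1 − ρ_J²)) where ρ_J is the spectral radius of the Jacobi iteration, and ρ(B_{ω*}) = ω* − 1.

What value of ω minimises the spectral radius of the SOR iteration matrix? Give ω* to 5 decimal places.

ω* = 1.96764

ρ_J = max_k |cos(kπ/191)| = cos(π/191) = 0.99986
root = sin(π/191) = 0.016447  (since 1−cos² = sin²).
[ω*] 2 ÷ (1 + 0.016447) = 2 ÷ 1.016447 = 1.96764.
and ρ(B_{ω*}) = 1.96764 − 1 = 0.96764.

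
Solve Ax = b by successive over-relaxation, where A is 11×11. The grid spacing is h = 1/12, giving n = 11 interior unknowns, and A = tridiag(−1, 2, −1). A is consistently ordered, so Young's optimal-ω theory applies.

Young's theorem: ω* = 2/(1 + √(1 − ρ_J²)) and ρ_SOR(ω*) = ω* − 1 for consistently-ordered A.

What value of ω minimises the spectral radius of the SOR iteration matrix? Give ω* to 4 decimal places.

spectrum of D⁻¹(L+U) = {cos(kπ/12) : 1≤k≤11}; ρ_J = cos(π/12) = 0.9659.
√(1−ρ_J²) = |sin(π/12)| = 0.25882
ω* = 2 / (1 + 0.25882) = 2 / 1.25882 ≈ 1.5888.
ρ(B_{ω*}) = ω*−1 = 0.5888

ω* = 1.5888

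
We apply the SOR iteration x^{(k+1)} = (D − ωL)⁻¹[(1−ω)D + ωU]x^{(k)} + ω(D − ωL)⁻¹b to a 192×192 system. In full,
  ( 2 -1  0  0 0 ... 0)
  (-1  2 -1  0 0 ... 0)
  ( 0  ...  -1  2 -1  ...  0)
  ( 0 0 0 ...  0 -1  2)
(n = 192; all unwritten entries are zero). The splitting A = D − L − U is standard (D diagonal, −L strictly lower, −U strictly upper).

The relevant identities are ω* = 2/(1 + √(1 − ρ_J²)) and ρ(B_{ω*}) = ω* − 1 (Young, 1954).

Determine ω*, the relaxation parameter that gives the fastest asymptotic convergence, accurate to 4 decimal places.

ω* = 1.9680

[ρ_J] n=192: ρ(B_J) = cos(π/(n+1)) = cos(π/193) = 0.9999.
root = sin(π/193) = 0.01628  (since 1−cos² = sin²).
ω* = 2/(1+0.01628) = 1.9680
Hence ρ(B_{ω*}) = 1.9680 − 1 = 0.9680.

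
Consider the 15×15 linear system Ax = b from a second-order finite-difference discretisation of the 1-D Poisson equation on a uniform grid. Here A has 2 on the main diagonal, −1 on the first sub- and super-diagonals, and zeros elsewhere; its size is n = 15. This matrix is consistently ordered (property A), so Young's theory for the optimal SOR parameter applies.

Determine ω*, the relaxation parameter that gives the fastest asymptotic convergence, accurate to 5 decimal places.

ω* = 1.67351

½·tridiag(1,0,1) at n=15: λ_k = cos(kπ/16); max |λ| at k=1 ⇒ ρ_J = cos(π/16) ≈ 0.98079.
√(1−ρ_J²) simplifies to sin(π/16) = 0.195090.
ω* = 2/(1 + 0.195090) = 2/1.195090 = 1.67351.
and ρ(B_{ω*}) = 1.67351 − 1 = 0.67351.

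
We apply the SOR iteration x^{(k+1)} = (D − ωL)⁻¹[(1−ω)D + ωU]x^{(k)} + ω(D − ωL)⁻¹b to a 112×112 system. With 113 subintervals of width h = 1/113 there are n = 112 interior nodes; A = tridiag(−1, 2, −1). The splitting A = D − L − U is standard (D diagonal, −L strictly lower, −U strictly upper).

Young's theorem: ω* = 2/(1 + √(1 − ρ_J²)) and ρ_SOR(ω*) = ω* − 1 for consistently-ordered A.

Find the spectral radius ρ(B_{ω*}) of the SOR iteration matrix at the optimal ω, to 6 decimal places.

ρ_SOR = 0.945907

B_J for the 112×112 system has eigenvalues cos(kπ/113); ρ_J = cos(π/113) = 0.999614.
√(1 − cos²(π/113)) = sin(π/113) ≈ 0.0277981.
ω* = 2 / (1 + 0.0277981) = 2 / 1.0277981 ≈ 1.945907.
At ω = 1.945907 every |λ(B_ω)| = ω−1, so ρ_SOR = 0.945907.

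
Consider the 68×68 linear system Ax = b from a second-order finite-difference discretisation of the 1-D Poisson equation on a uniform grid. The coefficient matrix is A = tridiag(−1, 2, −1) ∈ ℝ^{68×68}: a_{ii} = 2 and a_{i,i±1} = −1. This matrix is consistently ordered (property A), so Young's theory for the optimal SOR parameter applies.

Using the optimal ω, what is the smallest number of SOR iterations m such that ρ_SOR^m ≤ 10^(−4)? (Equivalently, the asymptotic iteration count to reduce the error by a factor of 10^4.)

m = 102

With n=68, ρ(Jacobi) = cos(π/69) = 0.9989637.
√(1 − cos²(π/69)) = sin(π/69) ≈ 0.0455146.
Young: ω* = 2/(1+√(1−ρ_J²)) = 2/(1+0.0455146) = 2/1.0455146 = 1.9129336.
ρ(B_{ω*}) = ω*−1 = 0.9129336
m ≥ 4·ln10 / (−ln 0.9129336) = 101.110; smallest integer m = 102.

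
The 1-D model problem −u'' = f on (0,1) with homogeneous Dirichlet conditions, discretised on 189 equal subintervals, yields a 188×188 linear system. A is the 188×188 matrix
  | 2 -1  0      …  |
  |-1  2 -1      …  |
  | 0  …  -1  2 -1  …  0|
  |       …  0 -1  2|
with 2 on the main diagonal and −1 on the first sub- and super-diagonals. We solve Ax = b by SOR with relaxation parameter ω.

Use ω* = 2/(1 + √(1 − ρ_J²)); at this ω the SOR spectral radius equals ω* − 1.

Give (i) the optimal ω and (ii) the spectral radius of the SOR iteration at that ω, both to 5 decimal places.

B_J for the 188×188 system has eigenvalues cos(kπ/189); ρ_J = cos(π/189) = 0.99986.
√(1 − cos²(π/189)) = sin(π/189) ≈ 0.016621.
Young: ω* = 2/(1+√(1−ρ_J²)) = 2/(1+0.016621) = 2/1.016621 = 1.96730.
ρ_SOR = ω* − 1 = 1.96730 − 1 = 0.96730.

ω* = 1.96730, ρ_SOR = 0.96730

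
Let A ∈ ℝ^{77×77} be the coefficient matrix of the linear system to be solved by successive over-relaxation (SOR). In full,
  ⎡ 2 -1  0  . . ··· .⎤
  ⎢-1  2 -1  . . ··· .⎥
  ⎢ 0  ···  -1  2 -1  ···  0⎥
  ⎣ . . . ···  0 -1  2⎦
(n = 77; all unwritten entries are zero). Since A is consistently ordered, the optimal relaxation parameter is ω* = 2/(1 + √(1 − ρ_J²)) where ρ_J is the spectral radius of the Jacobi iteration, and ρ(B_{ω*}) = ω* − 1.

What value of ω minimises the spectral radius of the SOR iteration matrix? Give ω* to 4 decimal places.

ω* = 1.9226

ρ_J = max_k |cos(kπ/78)| = cos(π/78) = 0.9992
1 − cos²(π/78) = sin²(π/78) ⇒ √(1−ρ_J²) = sin(π/78) = 0.04027.
ω* = 2/(1+0.04027) = 1.9226
Hence ρ(B_{ω*}) = 1.9226 − 1 = 0.9226.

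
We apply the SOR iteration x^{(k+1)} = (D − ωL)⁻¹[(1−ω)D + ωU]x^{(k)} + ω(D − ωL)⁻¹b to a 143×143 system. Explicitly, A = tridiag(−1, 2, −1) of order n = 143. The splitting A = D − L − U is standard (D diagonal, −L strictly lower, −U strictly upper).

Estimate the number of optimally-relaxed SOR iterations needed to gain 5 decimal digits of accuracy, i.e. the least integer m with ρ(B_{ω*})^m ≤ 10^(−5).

n=143: λ(B_J) = 1 − λ(A)/2 = cos(kπ/144); k=1 gives ρ_J = 0.9997620.
1 − cos²(π/144) = sin²(π/144) ⇒ √(1−ρ_J²) = sin(π/144) = 0.0218149.
ω* = 2/(1+0.0218149) = 1.9573017
[ρ_SOR] ω* − 1 = 0.9573017.
5·ln10 = 11.5129; −ln(0.9573017) = 0.0436367; m = ⌈11.5129/0.0436367⌉ = ⌈263.835⌉ = 264.

m = 264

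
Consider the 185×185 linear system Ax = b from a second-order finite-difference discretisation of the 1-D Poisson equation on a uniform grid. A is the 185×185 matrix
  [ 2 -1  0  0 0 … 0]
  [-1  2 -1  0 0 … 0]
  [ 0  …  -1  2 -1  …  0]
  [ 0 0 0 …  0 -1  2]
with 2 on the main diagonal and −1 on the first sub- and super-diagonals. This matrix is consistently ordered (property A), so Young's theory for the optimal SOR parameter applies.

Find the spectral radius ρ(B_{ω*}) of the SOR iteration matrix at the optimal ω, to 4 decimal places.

ρ_J = max_k |cos(kπ/186)| = cos(π/186) = 0.9999
√(1 − cos²(π/186)) = sin(π/186) ≈ 0.01689.
ω* = 2/(1+0.01689) = 1.9668
At ω = 1.9668 every |λ(B_ω)| = ω−1, so ρ_SOR = 0.9668.

ρ_SOR = 0.9668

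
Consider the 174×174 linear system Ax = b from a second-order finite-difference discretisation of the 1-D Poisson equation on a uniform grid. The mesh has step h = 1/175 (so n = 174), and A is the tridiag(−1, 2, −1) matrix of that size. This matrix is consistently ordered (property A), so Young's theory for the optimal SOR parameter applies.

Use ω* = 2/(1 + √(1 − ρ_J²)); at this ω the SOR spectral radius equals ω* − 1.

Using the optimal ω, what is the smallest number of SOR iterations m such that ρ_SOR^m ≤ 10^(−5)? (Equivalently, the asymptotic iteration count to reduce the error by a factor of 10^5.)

With n=174, ρ(Jacobi) = cos(π/175) = 0.9998389.
√(1 − cos²(π/175)) = sin(π/175) ≈ 0.0179510.
ω* = 2/(1 + 0.0179510) = 2/1.0179510 = 1.9647311.
ρ_SOR = ω* − 1 ≈ 0.9647311.
Need (0.9647311)^m ≤ 10^(−5): m ≥ 5·ln10/|ln 0.9647311| = 11.5129/0.0359059 = 320.641 ⇒ m = 321.

m = 321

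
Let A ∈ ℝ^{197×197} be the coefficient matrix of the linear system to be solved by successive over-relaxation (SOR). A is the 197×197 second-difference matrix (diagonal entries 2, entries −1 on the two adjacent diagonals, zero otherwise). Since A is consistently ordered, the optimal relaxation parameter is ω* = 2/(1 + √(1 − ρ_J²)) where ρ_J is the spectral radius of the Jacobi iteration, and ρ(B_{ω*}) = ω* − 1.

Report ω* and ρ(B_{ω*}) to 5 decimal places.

ρ_J = max_k |cos(kπ/198)| = cos(π/198) = 0.99987
√(1 − cos²(π/198)) = sin(π/198) ≈ 0.015866.
ω* = 2/(1+0.015866) = 1.96876
[ρ_SOR] ω* − 1 = 0.96876.

ω* = 1.96876, ρ_SOR = 0.96876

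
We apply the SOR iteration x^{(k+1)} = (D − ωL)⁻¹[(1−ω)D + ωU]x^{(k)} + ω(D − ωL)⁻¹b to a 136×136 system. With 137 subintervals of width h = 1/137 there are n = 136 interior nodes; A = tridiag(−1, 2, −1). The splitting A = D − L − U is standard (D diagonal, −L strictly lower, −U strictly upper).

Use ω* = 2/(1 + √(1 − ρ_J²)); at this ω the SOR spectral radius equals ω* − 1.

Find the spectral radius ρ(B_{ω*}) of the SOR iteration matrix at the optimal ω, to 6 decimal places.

n=136: λ(B_J) = 1 − λ(A)/2 = cos(kπ/137); k=1 gives ρ_J = 0.999737.
1 − cos²(π/137) = sin²(π/137) ⇒ √(1−ρ_J²) = sin(π/137) = 0.0229293.
So ω* = 2/1.0229293 = 1.955169 (Young).
ρ(B_{ω*}) = ω*−1 = 0.955169

ρ_SOR = 0.955169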